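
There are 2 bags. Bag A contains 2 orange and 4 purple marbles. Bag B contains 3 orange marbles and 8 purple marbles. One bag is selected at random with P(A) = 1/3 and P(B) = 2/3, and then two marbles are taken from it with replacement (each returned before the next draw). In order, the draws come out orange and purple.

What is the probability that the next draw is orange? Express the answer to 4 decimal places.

0.2945

For each hypothesis, P(data | H) works out to: P(data | bag A) = (2/6)(4/6) = 0.22222; P(data | bag B) = (3/11)(8/11) = 0.19835.
The prior-weighted likelihoods are 1/3 · 0.22222 = 0.074074, 2/3 · 0.19835 = 0.13223; summing to 0.20631.
Normalising, the posterior is P(bag A | data) = 0.35905, P(bag B | data) = 0.64095.
The predictive probability is P(orange next | data) = (1/3)(0.35905) + (3/11)(0.64095) = 0.29449.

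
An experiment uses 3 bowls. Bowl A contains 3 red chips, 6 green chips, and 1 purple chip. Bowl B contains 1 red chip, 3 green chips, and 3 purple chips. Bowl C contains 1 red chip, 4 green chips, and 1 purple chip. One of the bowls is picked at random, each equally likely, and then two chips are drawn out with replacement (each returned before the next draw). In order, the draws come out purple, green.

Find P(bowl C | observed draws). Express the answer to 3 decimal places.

0.313

Compute the likelihood of the observed sequence for each case: P(data | bowl A) = (1/10)(6/10) = 0.06; P(data | bowl B) = (3/7)(3/7) = 0.18367; P(data | bowl C) = (1/6)(4/6) = 0.11111.
Multiplying each by its prior: 1/3 · 0.06 = 0.02, 1/3 · 0.18367 = 0.061224, 1/3 · 0.11111 = 0.037037; these sum to 0.11826.
By Bayes' rule, P(bowl C | data) = (0.037037) / (0.11826) = 0.31318.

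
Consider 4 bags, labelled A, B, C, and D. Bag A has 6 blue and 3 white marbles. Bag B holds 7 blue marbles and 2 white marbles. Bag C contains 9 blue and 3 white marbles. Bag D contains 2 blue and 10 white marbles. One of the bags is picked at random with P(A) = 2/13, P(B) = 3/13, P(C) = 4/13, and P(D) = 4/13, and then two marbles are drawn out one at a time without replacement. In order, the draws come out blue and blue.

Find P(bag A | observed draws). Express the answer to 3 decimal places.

0.173

Compute the likelihood of the observed sequence for each case: P(data | bag A) = (6/9)(5/8) = 5/12; P(data | bag B) = (7/9)(6/8) = 7/12; P(data | bag C) = (9/12)(8/11) = 6/11; P(data | bag D) = (2/12)(1/11) = 1/66.
Weighting by the prior gives 2/13 · 5/12 = 5/78, 3/13 · 7/12 = 7/52, 4/13 · 6/11 = 24/143, 4/13 · 1/66 = 2/429; these sum to 49/132.
So P(bag A | data) = (5/78) / (49/132) = 110/637.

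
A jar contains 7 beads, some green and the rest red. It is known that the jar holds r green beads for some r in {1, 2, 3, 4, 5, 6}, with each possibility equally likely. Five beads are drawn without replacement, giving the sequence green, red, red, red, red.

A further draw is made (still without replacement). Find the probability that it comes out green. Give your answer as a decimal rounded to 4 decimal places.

0.2857

Compute the likelihood of the observed sequence for each case: P(data | r = 1) = (1/7)(6/6)(5/5)(4/4)(3/3) = 1/7; P(data | r = 2) = (2/7)(5/6)(4/5)(3/4)(2/3) = 2/21; P(data | r = 3) = (3/7)(4/6)(3/5)(2/4)(1/3) = 1/35; P(data | r = 4) = (4/7)(3/6)(2/5)(1/4)(0/3) = 0; P(data | r = 5) = (5/7)(2/6)(1/5)(0/4) = 0; P(data | r = 6) = (6/7)(1/6)(0/5) = 0.
Weighting by the prior gives 1/6 · 1/7 = 1/42, 1/6 · 2/21 = 1/63, 1/6 · 1/35 = 1/210, 1/6 · 0 = 0, 1/6 · 0 = 0, 1/6 · 0 = 0; summing to 2/45.
Normalising, the posterior is P(r = 1 | data) = 15/28, P(r = 2 | data) = 5/14, P(r = 3 | data) = 3/28, P(r = 4 | data) = 0, P(r = 5 | data) = 0, P(r = 6 | data) = 0.
So P(green next | data) = Σ P(green next | H) P(H | data) = (0)(15/28) + (1/2)(5/14) + (1)(3/28) = 2/7.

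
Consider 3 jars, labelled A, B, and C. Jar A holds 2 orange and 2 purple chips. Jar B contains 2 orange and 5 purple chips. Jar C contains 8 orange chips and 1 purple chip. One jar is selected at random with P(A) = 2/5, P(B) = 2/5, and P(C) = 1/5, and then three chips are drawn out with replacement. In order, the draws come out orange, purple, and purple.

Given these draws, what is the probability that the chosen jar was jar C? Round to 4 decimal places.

0.0199

The likelihood of the observed sequence under each hypothesis: P(data | jar A) = (2/4)(2/4)(2/4) = 0.125; P(data | jar B) = (2/7)(5/7)(5/7) = 0.14577; P(data | jar C) = (8/9)(1/9)(1/9) = 0.010974.
Weighting by the prior gives 2/5 · 0.125 = 0.05, 2/5 · 0.14577 = 0.058309, 1/5 · 0.010974 = 0.0021948; with total 0.1105.
By Bayes' rule, P(jar C | data) = (0.0021948) / (0.1105) = 0.019862.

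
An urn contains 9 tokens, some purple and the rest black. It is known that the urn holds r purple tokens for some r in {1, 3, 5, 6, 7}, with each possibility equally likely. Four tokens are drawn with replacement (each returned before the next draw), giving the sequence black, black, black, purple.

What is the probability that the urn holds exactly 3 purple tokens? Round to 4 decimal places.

0.3816

Compute the likelihood of the observed sequence for each case: P(data | r = 1) = (8/9)(8/9)(8/9)(1/9) = 0.078037; P(data | r = 3) = (6/9)(6/9)(6/9)(3/9) = 0.098765; P(data | r = 5) = (4/9)(4/9)(4/9)(5/9) = 0.048773; P(data | r = 6) = (3/9)(3/9)(3/9)(6/9) = 0.024691; P(data | r = 7) = (2/9)(2/9)(2/9)(7/9) = 0.0085353.
Multiplying each by its prior: 1/5 · 0.078037 = 0.015607, 1/5 · 0.098765 = 0.019753, 1/5 · 0.048773 = 0.0097546, 1/5 · 0.024691 = 0.0049383, 1/5 · 0.0085353 = 0.0017071; these sum to 0.05176.
By Bayes' rule, P(r = 3 | data) = (0.019753) / (0.05176) = 0.38163.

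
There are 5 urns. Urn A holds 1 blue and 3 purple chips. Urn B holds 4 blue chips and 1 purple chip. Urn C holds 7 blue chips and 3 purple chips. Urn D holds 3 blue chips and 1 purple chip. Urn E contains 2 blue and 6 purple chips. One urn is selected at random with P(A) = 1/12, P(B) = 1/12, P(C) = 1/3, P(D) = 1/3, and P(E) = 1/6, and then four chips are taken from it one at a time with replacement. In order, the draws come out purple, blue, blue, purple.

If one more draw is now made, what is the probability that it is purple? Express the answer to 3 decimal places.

For each hypothesis, P(data | H) works out to: P(data | urn A) = (3/4)(1/4)(1/4)(3/4) = 0.035156; P(data | urn B) = (1/5)(4/5)(4/5)(1/5) = 0.0256; P(data | urn C) = (3/10)(7/10)(7/10)(3/10) = 0.0441; P(data | urn D) = (1/4)(3/4)(3/4)(1/4) = 0.035156; P(data | urn E) = (6/8)(2/8)(2/8)(6/8) = 0.035156.
Multiplying each by its prior: 1/12 · 0.035156 = 0.0029297, 1/12 · 0.0256 = 0.0021333, 1/3 · 0.0441 = 0.0147, 1/3 · 0.035156 = 0.011719, 1/6 · 0.035156 = 0.0058594; with total 0.037341.
Normalising, the posterior is P(urn A | data) = 0.078457, P(urn B | data) = 0.057131, P(urn C | data) = 0.39367, P(urn D | data) = 0.31383, P(urn E | data) = 0.15691.
Averaging over the posterior, P(purple next | data) = (3/4)(0.078457) + (1/5)(0.057131) + (3/10)(0.39367) + (1/4)(0.31383) + (3/4)(0.15691) = 0.38451.

0.385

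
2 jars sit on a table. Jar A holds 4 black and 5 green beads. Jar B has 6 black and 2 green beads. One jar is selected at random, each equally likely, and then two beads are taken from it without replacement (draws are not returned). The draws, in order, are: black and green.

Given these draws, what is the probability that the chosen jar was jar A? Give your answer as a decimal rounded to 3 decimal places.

0.565

Compute the likelihood of the observed sequence for each case: P(data | jar A) = (4/9)(5/8) = 5/18; P(data | jar B) = (6/8)(2/7) = 3/14.
Multiplying each by its prior: 1/2 · 5/18 = 5/36, 1/2 · 3/14 = 3/28; these sum to 31/126.
So P(jar A | data) = (5/36) / (31/126) = 35/62.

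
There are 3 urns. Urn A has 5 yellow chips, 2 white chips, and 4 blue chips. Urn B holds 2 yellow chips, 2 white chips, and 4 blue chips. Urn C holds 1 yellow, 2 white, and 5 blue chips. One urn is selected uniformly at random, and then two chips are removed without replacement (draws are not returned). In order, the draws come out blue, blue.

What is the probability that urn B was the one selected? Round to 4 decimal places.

Under each hypothesis, the probability of the observed sequence is: P(data | urn A) = (4/11)(3/10) = 0.10909; P(data | urn B) = (4/8)(3/7) = 0.21429; P(data | urn C) = (5/8)(4/7) = 0.35714.
The prior-weighted likelihoods are 1/3 · 0.10909 = 0.036364, 1/3 · 0.21429 = 0.071429, 1/3 · 0.35714 = 0.11905; summing to 0.22684.
Hence P(urn B | data) = (0.071429) / (0.22684) = 0.31489.

0.3149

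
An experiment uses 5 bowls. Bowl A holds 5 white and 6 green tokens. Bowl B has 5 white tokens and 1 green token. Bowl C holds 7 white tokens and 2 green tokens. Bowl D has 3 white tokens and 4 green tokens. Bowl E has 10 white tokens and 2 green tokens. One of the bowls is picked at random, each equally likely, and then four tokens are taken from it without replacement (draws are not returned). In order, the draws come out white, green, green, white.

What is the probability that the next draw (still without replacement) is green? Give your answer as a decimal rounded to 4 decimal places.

For each hypothesis, P(data | H) works out to: P(data | bowl A) = (5/11)(6/10)(5/9)(4/8) = 0.075758; P(data | bowl B) = (5/6)(1/5)(0/4) = 0; P(data | bowl C) = (7/9)(2/8)(1/7)(6/6) = 0.027778; P(data | bowl D) = (3/7)(4/6)(3/5)(2/4) = 0.085714; P(data | bowl E) = (10/12)(2/11)(1/10)(9/9) = 0.015152.
The prior-weighted likelihoods are 1/5 · 0.075758 = 0.015152, 1/5 · 0 = 0, 1/5 · 0.027778 = 0.0055556, 1/5 · 0.085714 = 0.017143, 1/5 · 0.015152 = 0.0030303; summing to 0.04088.
The posterior is then P(bowl A | data) = 0.37063, P(bowl B | data) = 0, P(bowl C | data) = 0.1359, P(bowl D | data) = 0.41934, P(bowl E | data) = 0.074126.
So P(green next | data) = Σ P(green next | H) P(H | data) = (4/7)(0.37063) + (0)(0.1359) + (2/3)(0.41934) + (0)(0.074126) = 0.49135.

0.4914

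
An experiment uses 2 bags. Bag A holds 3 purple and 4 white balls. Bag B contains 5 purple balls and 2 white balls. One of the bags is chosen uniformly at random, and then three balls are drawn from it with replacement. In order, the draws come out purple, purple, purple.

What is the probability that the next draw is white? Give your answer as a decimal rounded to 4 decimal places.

0.3365

Under each hypothesis, the probability of the observed sequence is: P(data | bag A) = (3/7)(3/7)(3/7) = 27/343; P(data | bag B) = (5/7)(5/7)(5/7) = 125/343.
Weighting by the prior gives 1/2 · 27/343 = 27/686, 1/2 · 125/343 = 125/686; summing to 76/343.
Dividing through by the total gives posterior P(bag A | data) = 27/152, P(bag B | data) = 125/152.
The predictive probability is P(white next | data) = (4/7)(27/152) + (2/7)(125/152) = 179/532.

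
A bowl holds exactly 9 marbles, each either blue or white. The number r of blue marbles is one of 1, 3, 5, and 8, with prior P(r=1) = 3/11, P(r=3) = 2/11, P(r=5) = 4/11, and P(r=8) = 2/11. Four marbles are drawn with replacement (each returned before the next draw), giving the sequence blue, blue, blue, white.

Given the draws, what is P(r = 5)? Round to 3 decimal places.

0.593

Under each hypothesis, the probability of the observed sequence is: P(data | r = 1) = (1/9)(1/9)(1/9)(8/9) = 0.0012193; P(data | r = 3) = (3/9)(3/9)(3/9)(6/9) = 0.024691; P(data | r = 5) = (5/9)(5/9)(5/9)(4/9) = 0.076208; P(data | r = 8) = (8/9)(8/9)(8/9)(1/9) = 0.078037.
Multiplying each by its prior: 3/11 · 0.0012193 = 0.00033254, 2/11 · 0.024691 = 0.0044893, 4/11 · 0.076208 = 0.027712, 2/11 · 0.078037 = 0.014189; with total 0.046722.
Hence P(r = 5 | data) = (0.027712) / (0.046722) = 0.59312.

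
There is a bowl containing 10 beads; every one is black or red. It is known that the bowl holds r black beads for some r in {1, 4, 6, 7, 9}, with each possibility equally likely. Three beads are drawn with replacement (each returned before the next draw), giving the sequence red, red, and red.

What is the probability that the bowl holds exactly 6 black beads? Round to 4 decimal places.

For each hypothesis, P(data | H) works out to: P(data | r = 1) = (9/10)(9/10)(9/10) = 0.729; P(data | r = 4) = (6/10)(6/10)(6/10) = 0.216; P(data | r = 6) = (4/10)(4/10)(4/10) = 0.064; P(data | r = 7) = (3/10)(3/10)(3/10) = 0.027; P(data | r = 9) = (1/10)(1/10)(1/10) = 0.001.
Multiplying each by its prior: 1/5 · 0.729 = 0.1458, 1/5 · 0.216 = 0.0432, 1/5 · 0.064 = 0.0128, 1/5 · 0.027 = 0.0054, 1/5 · 0.001 = 0.0002; these sum to 0.2074.
By Bayes' rule, P(r = 6 | data) = (0.0128) / (0.2074) = 0.061716.

0.0617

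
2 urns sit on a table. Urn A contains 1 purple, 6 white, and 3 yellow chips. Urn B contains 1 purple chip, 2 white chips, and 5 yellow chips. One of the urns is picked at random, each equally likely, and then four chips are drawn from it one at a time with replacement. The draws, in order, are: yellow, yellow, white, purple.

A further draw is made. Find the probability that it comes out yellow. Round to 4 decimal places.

The likelihood of the observed sequence under each hypothesis: P(data | urn A) = (3/10)(3/10)(6/10)(1/10) = 0.0054; P(data | urn B) = (5/8)(5/8)(2/8)(1/8) = 0.012207.
Weighting by the prior gives 1/2 · 0.0054 = 0.0027, 1/2 · 0.012207 = 0.0061035; summing to 0.0088035.
The posterior is then P(urn A | data) = 0.3067, P(urn B | data) = 0.6933.
Averaging over the posterior, P(yellow next | data) = (3/10)(0.3067) + (5/8)(0.6933) = 0.52532.

0.5253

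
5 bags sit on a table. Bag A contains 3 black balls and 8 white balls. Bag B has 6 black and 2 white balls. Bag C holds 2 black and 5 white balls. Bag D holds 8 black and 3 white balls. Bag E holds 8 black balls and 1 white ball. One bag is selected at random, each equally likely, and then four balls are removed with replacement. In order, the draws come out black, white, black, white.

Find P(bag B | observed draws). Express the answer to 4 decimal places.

0.2128

Compute the likelihood of the observed sequence for each case: P(data | bag A) = (3/11)(8/11)(3/11)(8/11) = 0.039342; P(data | bag B) = (6/8)(2/8)(6/8)(2/8) = 0.035156; P(data | bag C) = (2/7)(5/7)(2/7)(5/7) = 0.041649; P(data | bag D) = (8/11)(3/11)(8/11)(3/11) = 0.039342; P(data | bag E) = (8/9)(1/9)(8/9)(1/9) = 0.0097546.
Weighting by the prior gives 1/5 · 0.039342 = 0.0078683, 1/5 · 0.035156 = 0.0070313, 1/5 · 0.041649 = 0.0083299, 1/5 · 0.039342 = 0.0078683, 1/5 · 0.0097546 = 0.0019509; these sum to 0.033049.
Hence P(bag B | data) = (0.0070313) / (0.033049) = 0.21275.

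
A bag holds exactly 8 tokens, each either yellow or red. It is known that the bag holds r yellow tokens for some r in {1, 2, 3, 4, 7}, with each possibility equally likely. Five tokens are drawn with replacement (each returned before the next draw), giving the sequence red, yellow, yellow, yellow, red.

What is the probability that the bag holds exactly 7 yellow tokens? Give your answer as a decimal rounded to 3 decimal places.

0.144

Under each hypothesis, the probability of the observed sequence is: P(data | r = 1) = (7/8)(1/8)(1/8)(1/8)(7/8) = 0.0014954; P(data | r = 2) = (6/8)(2/8)(2/8)(2/8)(6/8) = 0.0087891; P(data | r = 3) = (5/8)(3/8)(3/8)(3/8)(5/8) = 0.020599; P(data | r = 4) = (4/8)(4/8)(4/8)(4/8)(4/8) = 0.03125; P(data | r = 7) = (1/8)(7/8)(7/8)(7/8)(1/8) = 0.010468.
Multiplying each by its prior: 1/5 · 0.0014954 = 0.00029907, 1/5 · 0.0087891 = 0.0017578, 1/5 · 0.020599 = 0.0041199, 1/5 · 0.03125 = 0.00625, 1/5 · 0.010468 = 0.0020935; with total 0.01452.
By Bayes' rule, P(r = 7 | data) = (0.0020935) / (0.01452) = 0.14418.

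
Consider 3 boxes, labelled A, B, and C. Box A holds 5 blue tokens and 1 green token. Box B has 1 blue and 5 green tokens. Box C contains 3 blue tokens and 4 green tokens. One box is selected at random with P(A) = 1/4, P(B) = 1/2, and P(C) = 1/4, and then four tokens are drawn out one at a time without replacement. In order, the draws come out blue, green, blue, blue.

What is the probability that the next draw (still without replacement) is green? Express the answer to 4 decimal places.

0.1463

For each hypothesis, P(data | H) works out to: P(data | box A) = (5/6)(1/5)(4/4)(3/3) = 1/6; P(data | box B) = (1/6)(5/5)(0/4) = 0; P(data | box C) = (3/7)(4/6)(2/5)(1/4) = 1/35.
The prior-weighted likelihoods are 1/4 · 1/6 = 1/24, 1/2 · 0 = 0, 1/4 · 1/35 = 1/140; with total 41/840.
The posterior is then P(box A | data) = 35/41, P(box B | data) = 0, P(box C | data) = 6/41.
The predictive probability is P(green next | data) = (0)(35/41) + (1)(6/41) = 6/41.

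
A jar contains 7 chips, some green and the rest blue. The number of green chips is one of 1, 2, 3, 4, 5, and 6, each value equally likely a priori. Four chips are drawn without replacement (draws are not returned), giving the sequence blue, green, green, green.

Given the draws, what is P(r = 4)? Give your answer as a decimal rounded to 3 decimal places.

0.214

Compute the likelihood of the observed sequence for each case: P(data | r = 1) = (6/7)(1/6)(0/5) = 0; P(data | r = 2) = (5/7)(2/6)(1/5)(0/4) = 0; P(data | r = 3) = (4/7)(3/6)(2/5)(1/4) = 1/35; P(data | r = 4) = (3/7)(4/6)(3/5)(2/4) = 3/35; P(data | r = 5) = (2/7)(5/6)(4/5)(3/4) = 1/7; P(data | r = 6) = (1/7)(6/6)(5/5)(4/4) = 1/7.
Multiplying each by its prior: 1/6 · 0 = 0, 1/6 · 0 = 0, 1/6 · 1/35 = 1/210, 1/6 · 3/35 = 1/70, 1/6 · 1/7 = 1/42, 1/6 · 1/7 = 1/42; these sum to 1/15.
Hence P(r = 4 | data) = (1/70) / (1/15) = 3/14.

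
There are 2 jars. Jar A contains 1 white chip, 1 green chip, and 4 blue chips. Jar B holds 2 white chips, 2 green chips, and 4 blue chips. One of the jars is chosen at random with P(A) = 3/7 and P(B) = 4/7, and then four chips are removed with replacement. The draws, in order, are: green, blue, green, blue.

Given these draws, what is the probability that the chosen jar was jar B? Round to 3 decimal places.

0.628

Compute the likelihood of the observed sequence for each case: P(data | jar A) = (1/6)(4/6)(1/6)(4/6) = 0.012346; P(data | jar B) = (2/8)(4/8)(2/8)(4/8) = 0.015625.
The prior-weighted likelihoods are 3/7 · 0.012346 = 0.005291, 4/7 · 0.015625 = 0.0089286; summing to 0.01422.
Hence P(jar B | data) = (0.0089286) / (0.01422) = 0.62791.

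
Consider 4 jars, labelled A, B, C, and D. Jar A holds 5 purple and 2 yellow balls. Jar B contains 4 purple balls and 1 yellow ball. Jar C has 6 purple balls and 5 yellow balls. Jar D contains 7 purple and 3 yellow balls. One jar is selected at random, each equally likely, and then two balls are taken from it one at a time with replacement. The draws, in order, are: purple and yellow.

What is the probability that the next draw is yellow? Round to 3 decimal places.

0.324

For each hypothesis, P(data | H) works out to: P(data | jar A) = (5/7)(2/7) = 0.20408; P(data | jar B) = (4/5)(1/5) = 0.16; P(data | jar C) = (6/11)(5/11) = 0.24793; P(data | jar D) = (7/10)(3/10) = 0.21.
Weighting by the prior gives 1/4 · 0.20408 = 0.05102, 1/4 · 0.16 = 0.04, 1/4 · 0.24793 = 0.061983, 1/4 · 0.21 = 0.0525; these sum to 0.2055.
The posterior is then P(jar A | data) = 0.24827, P(jar B | data) = 0.19464, P(jar C | data) = 0.30162, P(jar D | data) = 0.25547.
Averaging over the posterior, P(yellow next | data) = (2/7)(0.24827) + (1/5)(0.19464) + (5/11)(0.30162) + (3/10)(0.25547) = 0.3236.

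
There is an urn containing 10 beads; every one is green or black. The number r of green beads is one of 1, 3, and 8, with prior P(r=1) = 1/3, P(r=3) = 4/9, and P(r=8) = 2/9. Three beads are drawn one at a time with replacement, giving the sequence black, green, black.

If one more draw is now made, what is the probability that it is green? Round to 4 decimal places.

0.2815

The likelihood of the observed sequence under each hypothesis: P(data | r = 1) = (9/10)(1/10)(9/10) = 0.081; P(data | r = 3) = (7/10)(3/10)(7/10) = 0.147; P(data | r = 8) = (2/10)(8/10)(2/10) = 0.032.
The prior-weighted likelihoods are 1/3 · 0.081 = 0.027, 4/9 · 0.147 = 0.065333, 2/9 · 0.032 = 0.0071111; with total 0.099444.
Dividing through by the total gives posterior P(r = 1 | data) = 0.27151, P(r = 3 | data) = 0.65698, P(r = 8 | data) = 0.071508.
So P(green next | data) = Σ P(green next | H) P(H | data) = (1/10)(0.27151) + (3/10)(0.65698) + (4/5)(0.071508) = 0.28145.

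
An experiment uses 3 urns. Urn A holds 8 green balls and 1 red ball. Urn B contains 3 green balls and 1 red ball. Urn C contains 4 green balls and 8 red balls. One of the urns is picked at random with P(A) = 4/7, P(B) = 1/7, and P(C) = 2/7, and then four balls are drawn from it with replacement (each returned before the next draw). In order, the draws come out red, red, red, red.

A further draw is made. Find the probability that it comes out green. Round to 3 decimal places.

0.338

The likelihood of the observed sequence under each hypothesis: P(data | urn A) = (1/9)(1/9)(1/9)(1/9) = 0.00015242; P(data | urn B) = (1/4)(1/4)(1/4)(1/4) = 0.0039062; P(data | urn C) = (8/12)(8/12)(8/12)(8/12) = 0.19753.
Weighting by the prior gives 4/7 · 0.00015242 = 8.7095e-05, 1/7 · 0.0039062 = 0.00055804, 2/7 · 0.19753 = 0.056437; summing to 0.057083.
The posterior is then P(urn A | data) = 0.0015258, P(urn B | data) = 0.0097759, P(urn C | data) = 0.9887.
The predictive probability is P(green next | data) = (8/9)(0.0015258) + (3/4)(0.0097759) + (1/3)(0.9887) = 0.33825.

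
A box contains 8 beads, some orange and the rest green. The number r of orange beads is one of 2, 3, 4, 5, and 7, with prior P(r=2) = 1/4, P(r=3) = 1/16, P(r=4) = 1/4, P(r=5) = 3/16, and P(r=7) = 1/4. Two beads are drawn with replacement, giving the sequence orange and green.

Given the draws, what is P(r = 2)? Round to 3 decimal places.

The likelihood of the observed sequence under each hypothesis: P(data | r = 2) = (2/8)(6/8) = 0.1875; P(data | r = 3) = (3/8)(5/8) = 0.23438; P(data | r = 4) = (4/8)(4/8) = 0.25; P(data | r = 5) = (5/8)(3/8) = 0.23438; P(data | r = 7) = (7/8)(1/8) = 0.10938.
The prior-weighted likelihoods are 1/4 · 0.1875 = 0.046875, 1/16 · 0.23438 = 0.014648, 1/4 · 0.25 = 0.0625, 3/16 · 0.23438 = 0.043945, 1/4 · 0.10938 = 0.027344; these sum to 0.19531.
By Bayes' rule, P(r = 2 | data) = (0.046875) / (0.19531) = 0.24.

0.240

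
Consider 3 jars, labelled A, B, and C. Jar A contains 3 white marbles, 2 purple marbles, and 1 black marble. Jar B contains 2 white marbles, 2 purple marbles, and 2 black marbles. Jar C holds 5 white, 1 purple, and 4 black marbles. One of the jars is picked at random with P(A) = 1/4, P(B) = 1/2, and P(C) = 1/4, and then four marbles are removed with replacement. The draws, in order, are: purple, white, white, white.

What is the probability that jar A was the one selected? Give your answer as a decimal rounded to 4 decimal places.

Under each hypothesis, the probability of the observed sequence is: P(data | jar A) = (2/6)(3/6)(3/6)(3/6) = 0.041667; P(data | jar B) = (2/6)(2/6)(2/6)(2/6) = 0.012346; P(data | jar C) = (1/10)(5/10)(5/10)(5/10) = 0.0125.
Weighting by the prior gives 1/4 · 0.041667 = 0.010417, 1/2 · 0.012346 = 0.0061728, 1/4 · 0.0125 = 0.003125; with total 0.019715.
Therefore the posterior P(jar A | data) = (0.010417) / (0.019715) = 0.52838.

0.5284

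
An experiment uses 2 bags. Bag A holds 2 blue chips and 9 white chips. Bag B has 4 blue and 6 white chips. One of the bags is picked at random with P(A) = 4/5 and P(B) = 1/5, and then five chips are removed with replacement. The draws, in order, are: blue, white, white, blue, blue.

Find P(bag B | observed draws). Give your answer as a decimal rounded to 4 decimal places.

Compute the likelihood of the observed sequence for each case: P(data | bag A) = (2/11)(9/11)(9/11)(2/11)(2/11) = 0.0040236; P(data | bag B) = (4/10)(6/10)(6/10)(4/10)(4/10) = 0.02304.
Multiplying each by its prior: 4/5 · 0.0040236 = 0.0032189, 1/5 · 0.02304 = 0.004608; these sum to 0.0078269.
Therefore the posterior P(bag B | data) = (0.004608) / (0.0078269) = 0.58874.

0.5887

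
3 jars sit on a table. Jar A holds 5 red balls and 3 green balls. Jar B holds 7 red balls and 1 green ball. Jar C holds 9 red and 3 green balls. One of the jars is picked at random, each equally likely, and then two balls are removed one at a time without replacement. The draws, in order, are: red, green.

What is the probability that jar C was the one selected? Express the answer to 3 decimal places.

0.342

For each hypothesis, P(data | H) works out to: P(data | jar A) = (5/8)(3/7) = 15/56; P(data | jar B) = (7/8)(1/7) = 1/8; P(data | jar C) = (9/12)(3/11) = 9/44.
Weighting by the prior gives 1/3 · 15/56 = 5/56, 1/3 · 1/8 = 1/24, 1/3 · 9/44 = 3/44; with total 46/231.
So P(jar C | data) = (3/44) / (46/231) = 63/184.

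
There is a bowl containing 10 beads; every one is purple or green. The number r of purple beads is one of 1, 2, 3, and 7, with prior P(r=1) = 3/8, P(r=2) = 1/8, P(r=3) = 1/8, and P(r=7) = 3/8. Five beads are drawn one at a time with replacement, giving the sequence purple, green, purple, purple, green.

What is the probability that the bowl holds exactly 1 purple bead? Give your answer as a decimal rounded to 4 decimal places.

0.0214

Compute the likelihood of the observed sequence for each case: P(data | r = 1) = (1/10)(9/10)(1/10)(1/10)(9/10) = 0.00081; P(data | r = 2) = (2/10)(8/10)(2/10)(2/10)(8/10) = 0.00512; P(data | r = 3) = (3/10)(7/10)(3/10)(3/10)(7/10) = 0.01323; P(data | r = 7) = (7/10)(3/10)(7/10)(7/10)(3/10) = 0.03087.
Multiplying each by its prior: 3/8 · 0.00081 = 0.00030375, 1/8 · 0.00512 = 0.00064, 1/8 · 0.01323 = 0.0016538, 3/8 · 0.03087 = 0.011576; summing to 0.014174.
By Bayes' rule, P(r = 1 | data) = (0.00030375) / (0.014174) = 0.02143.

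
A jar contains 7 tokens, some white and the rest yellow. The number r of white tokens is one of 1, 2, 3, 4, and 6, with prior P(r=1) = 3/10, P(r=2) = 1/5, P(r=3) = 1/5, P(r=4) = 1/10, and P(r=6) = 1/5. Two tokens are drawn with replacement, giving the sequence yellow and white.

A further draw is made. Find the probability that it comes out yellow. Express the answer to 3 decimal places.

0.585

The likelihood of the observed sequence under each hypothesis: P(data | r = 1) = (6/7)(1/7) = 6/49; P(data | r = 2) = (5/7)(2/7) = 10/49; P(data | r = 3) = (4/7)(3/7) = 12/49; P(data | r = 4) = (3/7)(4/7) = 12/49; P(data | r = 6) = (1/7)(6/7) = 6/49.
Multiplying each by its prior: 3/10 · 6/49 = 9/245, 1/5 · 10/49 = 2/49, 1/5 · 12/49 = 12/245, 1/10 · 12/49 = 6/245, 1/5 · 6/49 = 6/245; with total 43/245.
The posterior is then P(r = 1 | data) = 9/43, P(r = 2 | data) = 10/43, P(r = 3 | data) = 12/43, P(r = 4 | data) = 6/43, P(r = 6 | data) = 6/43.
Averaging over the posterior, P(yellow next | data) = (6/7)(9/43) + (5/7)(10/43) + (4/7)(12/43) + (3/7)(6/43) + (1/7)(6/43) = 176/301.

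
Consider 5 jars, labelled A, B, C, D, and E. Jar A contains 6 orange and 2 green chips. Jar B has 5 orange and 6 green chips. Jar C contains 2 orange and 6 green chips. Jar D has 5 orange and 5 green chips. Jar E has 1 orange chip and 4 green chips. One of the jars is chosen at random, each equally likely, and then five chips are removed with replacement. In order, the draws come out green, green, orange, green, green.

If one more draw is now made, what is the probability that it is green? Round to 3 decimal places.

0.693

Under each hypothesis, the probability of the observed sequence is: P(data | jar A) = (2/8)(2/8)(6/8)(2/8)(2/8) = 0.0029297; P(data | jar B) = (6/11)(6/11)(5/11)(6/11)(6/11) = 0.040236; P(data | jar C) = (6/8)(6/8)(2/8)(6/8)(6/8) = 0.079102; P(data | jar D) = (5/10)(5/10)(5/10)(5/10)(5/10) = 0.03125; P(data | jar E) = (4/5)(4/5)(1/5)(4/5)(4/5) = 0.08192.
Multiplying each by its prior: 1/5 · 0.0029297 = 0.00058594, 1/5 · 0.040236 = 0.0080471, 1/5 · 0.079102 = 0.01582, 1/5 · 0.03125 = 0.00625, 1/5 · 0.08192 = 0.016384; these sum to 0.047087.
Normalising, the posterior is P(jar A | data) = 0.012444, P(jar B | data) = 0.1709, P(jar C | data) = 0.33598, P(jar D | data) = 0.13273, P(jar E | data) = 0.34795.
The predictive probability is P(green next | data) = (1/4)(0.012444) + (6/11)(0.1709) + (3/4)(0.33598) + (1/2)(0.13273) + (4/5)(0.34795) = 0.69304.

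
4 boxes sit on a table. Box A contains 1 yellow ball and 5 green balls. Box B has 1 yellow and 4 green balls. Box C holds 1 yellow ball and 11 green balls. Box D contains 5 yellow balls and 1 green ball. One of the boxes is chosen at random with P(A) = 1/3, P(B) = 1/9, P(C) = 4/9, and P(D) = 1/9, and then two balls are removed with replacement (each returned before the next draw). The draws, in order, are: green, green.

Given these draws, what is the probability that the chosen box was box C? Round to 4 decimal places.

0.5499

Under each hypothesis, the probability of the observed sequence is: P(data | box A) = (5/6)(5/6) = 0.69444; P(data | box B) = (4/5)(4/5) = 0.64; P(data | box C) = (11/12)(11/12) = 0.84028; P(data | box D) = (1/6)(1/6) = 0.027778.
Weighting by the prior gives 1/3 · 0.69444 = 0.23148, 1/9 · 0.64 = 0.071111, 4/9 · 0.84028 = 0.37346, 1/9 · 0.027778 = 0.0030864; with total 0.67914.
Therefore the posterior P(box C | data) = (0.37346) / (0.67914) = 0.5499.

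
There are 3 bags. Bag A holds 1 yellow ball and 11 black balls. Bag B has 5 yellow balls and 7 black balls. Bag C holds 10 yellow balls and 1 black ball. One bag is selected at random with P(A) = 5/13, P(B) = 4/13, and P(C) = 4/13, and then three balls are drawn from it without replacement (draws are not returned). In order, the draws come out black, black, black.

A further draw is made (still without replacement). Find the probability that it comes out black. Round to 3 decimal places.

0.824

Compute the likelihood of the observed sequence for each case: P(data | bag A) = (11/12)(10/11)(9/10) = 3/4; P(data | bag B) = (7/12)(6/11)(5/10) = 7/44; P(data | bag C) = (1/11)(0/10) = 0.
Multiplying each by its prior: 5/13 · 3/4 = 15/52, 4/13 · 7/44 = 7/143, 4/13 · 0 = 0; these sum to 193/572.
Normalising, the posterior is P(bag A | data) = 0.85492, P(bag B | data) = 0.14508, P(bag C | data) = 0.
Averaging over the posterior, P(black next | data) = (8/9)(0.85492) + (4/9)(0.14508) = 0.82441.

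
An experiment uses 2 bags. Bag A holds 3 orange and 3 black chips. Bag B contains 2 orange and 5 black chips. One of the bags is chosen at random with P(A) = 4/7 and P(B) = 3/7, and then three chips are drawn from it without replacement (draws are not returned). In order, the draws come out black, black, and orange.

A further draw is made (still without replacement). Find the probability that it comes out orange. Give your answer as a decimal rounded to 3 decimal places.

0.463

Compute the likelihood of the observed sequence for each case: P(data | bag A) = (3/6)(2/5)(3/4) = 3/20; P(data | bag B) = (5/7)(4/6)(2/5) = 4/21.
The prior-weighted likelihoods are 4/7 · 3/20 = 3/35, 3/7 · 4/21 = 4/49; summing to 41/245.
The posterior is then P(bag A | data) = 21/41, P(bag B | data) = 20/41.
Averaging over the posterior, P(orange next | data) = (2/3)(21/41) + (1/4)(20/41) = 19/41.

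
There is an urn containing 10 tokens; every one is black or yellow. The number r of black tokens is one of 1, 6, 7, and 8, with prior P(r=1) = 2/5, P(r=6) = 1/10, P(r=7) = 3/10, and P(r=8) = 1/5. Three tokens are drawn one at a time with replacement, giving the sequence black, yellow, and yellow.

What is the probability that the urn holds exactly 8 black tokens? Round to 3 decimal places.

Under each hypothesis, the probability of the observed sequence is: P(data | r = 1) = (1/10)(9/10)(9/10) = 0.081; P(data | r = 6) = (6/10)(4/10)(4/10) = 0.096; P(data | r = 7) = (7/10)(3/10)(3/10) = 0.063; P(data | r = 8) = (8/10)(2/10)(2/10) = 0.032.
Multiplying each by its prior: 2/5 · 0.081 = 0.0324, 1/10 · 0.096 = 0.0096, 3/10 · 0.063 = 0.0189, 1/5 · 0.032 = 0.0064; summing to 0.0673.
So P(r = 8 | data) = (0.0064) / (0.0673) = 0.095097.

0.095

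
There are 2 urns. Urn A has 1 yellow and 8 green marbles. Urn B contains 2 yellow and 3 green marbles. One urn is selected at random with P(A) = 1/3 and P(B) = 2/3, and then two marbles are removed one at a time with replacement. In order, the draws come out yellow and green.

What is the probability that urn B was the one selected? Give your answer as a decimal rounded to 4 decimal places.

0.8294

Compute the likelihood of the observed sequence for each case: P(data | urn A) = (1/9)(8/9) = 0.098765; P(data | urn B) = (2/5)(3/5) = 0.24.
The prior-weighted likelihoods are 1/3 · 0.098765 = 0.032922, 2/3 · 0.24 = 0.16; summing to 0.19292.
Hence P(urn B | data) = (0.16) / (0.19292) = 0.82935.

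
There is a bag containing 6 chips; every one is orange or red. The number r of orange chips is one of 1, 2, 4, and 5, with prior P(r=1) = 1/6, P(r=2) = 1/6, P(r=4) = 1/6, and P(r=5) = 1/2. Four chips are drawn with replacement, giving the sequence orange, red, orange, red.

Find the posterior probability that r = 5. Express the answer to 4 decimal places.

0.3289

Compute the likelihood of the observed sequence for each case: P(data | r = 1) = (1/6)(5/6)(1/6)(5/6) = 0.01929; P(data | r = 2) = (2/6)(4/6)(2/6)(4/6) = 0.049383; P(data | r = 4) = (4/6)(2/6)(4/6)(2/6) = 0.049383; P(data | r = 5) = (5/6)(1/6)(5/6)(1/6) = 0.01929.
Multiplying each by its prior: 1/6 · 0.01929 = 0.003215, 1/6 · 0.049383 = 0.0082305, 1/6 · 0.049383 = 0.0082305, 1/2 · 0.01929 = 0.0096451; summing to 0.029321.
By Bayes' rule, P(r = 5 | data) = (0.0096451) / (0.029321) = 0.32895.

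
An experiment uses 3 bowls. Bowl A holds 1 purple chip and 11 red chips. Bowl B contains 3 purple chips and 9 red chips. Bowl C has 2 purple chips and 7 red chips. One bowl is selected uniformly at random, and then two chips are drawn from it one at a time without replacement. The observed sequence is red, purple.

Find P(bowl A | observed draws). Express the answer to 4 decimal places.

0.1728

Compute the likelihood of the observed sequence for each case: P(data | bowl A) = (11/12)(1/11) = 0.083333; P(data | bowl B) = (9/12)(3/11) = 0.20455; P(data | bowl C) = (7/9)(2/8) = 0.19444.
Multiplying each by its prior: 1/3 · 0.083333 = 0.027778, 1/3 · 0.20455 = 0.068182, 1/3 · 0.19444 = 0.064815; these sum to 0.16077.
Hence P(bowl A | data) = (0.027778) / (0.16077) = 0.17277.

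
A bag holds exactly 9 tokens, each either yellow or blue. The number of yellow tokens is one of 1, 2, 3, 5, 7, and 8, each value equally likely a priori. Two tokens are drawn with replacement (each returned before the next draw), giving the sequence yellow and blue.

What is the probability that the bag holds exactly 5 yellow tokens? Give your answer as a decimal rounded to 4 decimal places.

For each hypothesis, P(data | H) works out to: P(data | r = 1) = (1/9)(8/9) = 8/81; P(data | r = 2) = (2/9)(7/9) = 14/81; P(data | r = 3) = (3/9)(6/9) = 2/9; P(data | r = 5) = (5/9)(4/9) = 20/81; P(data | r = 7) = (7/9)(2/9) = 14/81; P(data | r = 8) = (8/9)(1/9) = 8/81.
The prior-weighted likelihoods are 1/6 · 8/81 = 4/243, 1/6 · 14/81 = 7/243, 1/6 · 2/9 = 1/27, 1/6 · 20/81 = 10/243, 1/6 · 14/81 = 7/243, 1/6 · 8/81 = 4/243; with total 41/243.
Therefore the posterior P(r = 5 | data) = (10/243) / (41/243) = 10/41.

0.2439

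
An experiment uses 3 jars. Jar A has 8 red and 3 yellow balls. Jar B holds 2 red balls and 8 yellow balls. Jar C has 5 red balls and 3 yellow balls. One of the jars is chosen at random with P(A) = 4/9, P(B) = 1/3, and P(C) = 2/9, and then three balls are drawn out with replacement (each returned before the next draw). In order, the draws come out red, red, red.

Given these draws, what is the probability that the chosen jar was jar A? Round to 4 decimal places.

Compute the likelihood of the observed sequence for each case: P(data | jar A) = (8/11)(8/11)(8/11) = 0.38467; P(data | jar B) = (2/10)(2/10)(2/10) = 0.008; P(data | jar C) = (5/8)(5/8)(5/8) = 0.24414.
The prior-weighted likelihoods are 4/9 · 0.38467 = 0.17097, 1/3 · 0.008 = 0.0026667, 2/9 · 0.24414 = 0.054253; these sum to 0.22789.
Therefore the posterior P(jar A | data) = (0.17097) / (0.22789) = 0.75023.

0.7502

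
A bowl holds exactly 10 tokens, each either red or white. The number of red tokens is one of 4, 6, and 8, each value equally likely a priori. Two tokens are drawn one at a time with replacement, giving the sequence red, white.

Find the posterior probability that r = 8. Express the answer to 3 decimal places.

0.250

The likelihood of the observed sequence under each hypothesis: P(data | r = 4) = (4/10)(6/10) = 6/25; P(data | r = 6) = (6/10)(4/10) = 6/25; P(data | r = 8) = (8/10)(2/10) = 4/25.
Weighting by the prior gives 1/3 · 6/25 = 2/25, 1/3 · 6/25 = 2/25, 1/3 · 4/25 = 4/75; summing to 16/75.
By Bayes' rule, P(r = 8 | data) = (4/75) / (16/75) = 1/4.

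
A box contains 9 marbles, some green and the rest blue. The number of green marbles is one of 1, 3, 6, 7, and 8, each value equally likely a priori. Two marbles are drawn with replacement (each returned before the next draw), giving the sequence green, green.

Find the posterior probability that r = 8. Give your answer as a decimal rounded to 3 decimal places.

Compute the likelihood of the observed sequence for each case: P(data | r = 1) = (1/9)(1/9) = 1/81; P(data | r = 3) = (3/9)(3/9) = 1/9; P(data | r = 6) = (6/9)(6/9) = 4/9; P(data | r = 7) = (7/9)(7/9) = 49/81; P(data | r = 8) = (8/9)(8/9) = 64/81.
Multiplying each by its prior: 1/5 · 1/81 = 1/405, 1/5 · 1/9 = 1/45, 1/5 · 4/9 = 4/45, 1/5 · 49/81 = 49/405, 1/5 · 64/81 = 64/405; these sum to 53/135.
So P(r = 8 | data) = (64/405) / (53/135) = 64/159.

0.403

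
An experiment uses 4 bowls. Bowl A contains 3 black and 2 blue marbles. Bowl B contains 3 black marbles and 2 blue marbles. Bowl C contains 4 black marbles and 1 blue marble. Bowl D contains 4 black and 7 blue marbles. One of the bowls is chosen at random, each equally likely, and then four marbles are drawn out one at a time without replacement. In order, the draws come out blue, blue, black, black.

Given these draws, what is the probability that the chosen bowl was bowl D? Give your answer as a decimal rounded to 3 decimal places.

0.241

The likelihood of the observed sequence under each hypothesis: P(data | bowl A) = (2/5)(1/4)(3/3)(2/2) = 1/10; P(data | bowl B) = (2/5)(1/4)(3/3)(2/2) = 1/10; P(data | bowl C) = (1/5)(0/4) = 0; P(data | bowl D) = (7/11)(6/10)(4/9)(3/8) = 7/110.
The prior-weighted likelihoods are 1/4 · 1/10 = 1/40, 1/4 · 1/10 = 1/40, 1/4 · 0 = 0, 1/4 · 7/110 = 7/440; with total 29/440.
By Bayes' rule, P(bowl D | data) = (7/440) / (29/440) = 7/29.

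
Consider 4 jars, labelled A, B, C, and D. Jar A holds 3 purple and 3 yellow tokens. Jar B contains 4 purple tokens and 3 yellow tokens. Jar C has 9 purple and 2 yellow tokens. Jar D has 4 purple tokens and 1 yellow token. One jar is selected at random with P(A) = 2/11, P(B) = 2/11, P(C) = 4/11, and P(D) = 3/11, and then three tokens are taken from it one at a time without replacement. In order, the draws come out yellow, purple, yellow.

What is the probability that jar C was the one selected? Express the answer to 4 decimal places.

The likelihood of the observed sequence under each hypothesis: P(data | jar A) = (3/6)(3/5)(2/4) = 0.15; P(data | jar B) = (3/7)(4/6)(2/5) = 0.11429; P(data | jar C) = (2/11)(9/10)(1/9) = 0.018182; P(data | jar D) = (1/5)(4/4)(0/3) = 0.
Multiplying each by its prior: 2/11 · 0.15 = 0.027273, 2/11 · 0.11429 = 0.020779, 4/11 · 0.018182 = 0.0066116, 3/11 · 0 = 0; these sum to 0.054664.
So P(jar C | data) = (0.0066116) / (0.054664) = 0.12095.

0.1210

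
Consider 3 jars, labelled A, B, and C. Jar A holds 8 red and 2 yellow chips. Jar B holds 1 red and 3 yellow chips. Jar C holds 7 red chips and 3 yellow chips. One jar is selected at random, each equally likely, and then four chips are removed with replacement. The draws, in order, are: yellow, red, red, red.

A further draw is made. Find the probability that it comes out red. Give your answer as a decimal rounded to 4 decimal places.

0.7229

Compute the likelihood of the observed sequence for each case: P(data | jar A) = (2/10)(8/10)(8/10)(8/10) = 0.1024; P(data | jar B) = (3/4)(1/4)(1/4)(1/4) = 0.011719; P(data | jar C) = (3/10)(7/10)(7/10)(7/10) = 0.1029.
The prior-weighted likelihoods are 1/3 · 0.1024 = 0.034133, 1/3 · 0.011719 = 0.0039062, 1/3 · 0.1029 = 0.0343; with total 0.07234.
Normalising, the posterior is P(jar A | data) = 0.47185, P(jar B | data) = 0.053999, P(jar C | data) = 0.47415.
So P(red next | data) = Σ P(red next | H) P(H | data) = (4/5)(0.47185) + (1/4)(0.053999) + (7/10)(0.47415) = 0.72289.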